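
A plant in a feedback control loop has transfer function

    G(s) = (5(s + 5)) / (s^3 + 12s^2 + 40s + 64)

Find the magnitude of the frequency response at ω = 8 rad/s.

|G(j8)| ≈ 0.06464

Substitute s = j8: numerator = 25 + j40, denominator = -704 - j192.
|G(j8)| = |25 + j40| / |-704 - j192| = 47.170 / 729.71 ≈ 0.06464.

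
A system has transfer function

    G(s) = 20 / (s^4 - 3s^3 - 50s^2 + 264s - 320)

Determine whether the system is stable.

unstable

The denominator s^4 - 3s^3 - 50s^2 + 264s - 320 factors as (s - 4)(s + 8)(s - 5)(s - 2), giving poles at s = 4, -8, 5, 2.
Since the pole(s) at s = 4, 5, 2 lie in the right half-plane, the system is unstable.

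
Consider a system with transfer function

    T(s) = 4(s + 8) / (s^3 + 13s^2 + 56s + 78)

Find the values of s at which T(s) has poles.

s = -5 ± j, -3

The poles are the roots of the denominator s^3 + 13s^2 + 56s + 78 = 0.
Trying s = -3: the polynomial evaluates to 0, so (s + 3) is a factor.
Dividing out leaves s^2 + 10s + 26 = 0.
The quadratic formula then gives s = -5 ± 1j.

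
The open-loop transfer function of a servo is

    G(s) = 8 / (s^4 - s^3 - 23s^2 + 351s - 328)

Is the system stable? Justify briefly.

unstable

The denominator s^4 - s^3 - 23s^2 + 351s - 328 factors as (s + 8)(s^2 - 8s + 41)(s - 1), giving poles at s = -8, 4 ± 5j, 1.
Since the pole(s) at s = 4 ± 5j, 1 lie in the right half-plane, the system is unstable.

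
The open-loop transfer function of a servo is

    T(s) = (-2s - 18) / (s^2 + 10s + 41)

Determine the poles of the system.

The poles are the roots of the denominator s^2 + 10s + 41 = 0.
Using the quadratic formula: s = (-10 ± √(-64))/2 = -5 ± 4j.

s = -5 ± 4j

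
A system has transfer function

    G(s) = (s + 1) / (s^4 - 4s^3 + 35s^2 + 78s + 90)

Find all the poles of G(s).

The poles are the roots of the denominator s^4 - 4s^3 + 35s^2 + 78s + 90 = 0.
No real roots exist; factor into two real quadratics: (s^2 - 6s + 45)(s^2 + 2s + 2) = 0.
Each quadratic gives a conjugate pair via the quadratic formula.

s = 3 ± 6j, -1 ± j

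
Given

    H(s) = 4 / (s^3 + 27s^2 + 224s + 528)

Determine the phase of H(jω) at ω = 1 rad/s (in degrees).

At s = j1: numerator = 4, denominator = 501 + j223.
∠H = ∠num − ∠den = 0° − (23.994°) = -23.99°.

∠H(j1) ≈ -23.99°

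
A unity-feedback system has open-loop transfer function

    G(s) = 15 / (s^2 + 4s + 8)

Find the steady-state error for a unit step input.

G(s) has no poles at the origin.
This is a Type 0 system. Kp = lim_{s→0} G(s) = 15/8.
e_ss = 1/(1 + Kp) = 1/(1 + 15/8) = 8/23 ≈ 0.3478.

e_ss = 0.3478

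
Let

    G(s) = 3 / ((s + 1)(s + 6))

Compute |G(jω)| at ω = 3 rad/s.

|G(j3)| ≈ 0.1414

Substitute s = j3: numerator = 3, denominator = -3 + j21.
|G(j3)| = |3| / |-3 + j21| = 3 / 21.213 ≈ 0.1414.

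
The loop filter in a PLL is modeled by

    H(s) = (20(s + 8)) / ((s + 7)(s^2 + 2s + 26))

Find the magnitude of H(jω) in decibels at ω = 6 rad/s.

|H(j6)|_dB ≈ 2.85 dB

Substitute s = j6: numerator = 160 + j120, denominator = -142 + j24.
|H(j6)| = |160 + j120| / |-142 + j24| = 200 / 144.01 ≈ 1.389.
In decibels: 20·log₁₀(1.389) ≈ 2.85 dB.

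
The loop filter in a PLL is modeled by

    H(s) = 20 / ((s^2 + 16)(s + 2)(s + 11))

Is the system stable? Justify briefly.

marginally stable

The poles can be read from the denominator factors: s = ±4j, -2, -11.
Since the simple pole(s) at s = 4j, -4j lie on the jω-axis with none in the right half-plane, the system is marginally stable.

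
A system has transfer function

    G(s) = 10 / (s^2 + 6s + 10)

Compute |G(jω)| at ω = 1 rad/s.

Substitute s = j1: numerator = 10, denominator = 9 + j6.
|G(j1)| = |10| / |9 + j6| = 10 / 10.817 ≈ 0.9245.

|G(j1)| ≈ 0.9245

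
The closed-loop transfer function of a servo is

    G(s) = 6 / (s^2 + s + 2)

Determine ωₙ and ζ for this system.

ωₙ ≈ 1.414 rad/s, ζ ≈ 0.3536

Compare the denominator to the standard form s^2 + 2ζωₙs + ωₙ².
ωₙ² = 2, so ωₙ = √2 ≈ 1.414 rad/s.
2ζωₙ = 1, so ζ = 1/(2·√2) ≈ 0.3536.
With ζ = 0.3536 the response is underdamped.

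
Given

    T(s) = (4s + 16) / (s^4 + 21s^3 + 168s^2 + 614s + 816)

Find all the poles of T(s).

The poles are the roots of the denominator s^4 + 21s^3 + 168s^2 + 614s + 816 = 0.
Trying s = -8: the polynomial evaluates to 0, so (s + 8) is a factor.
Dividing out leaves s^3 + 13s^2 + 64s + 102 = 0.
This factors further as (s + 3)(s^2 + 10s + 34) = 0.

s = -8, -3, -5 + 3j, -5 - 3j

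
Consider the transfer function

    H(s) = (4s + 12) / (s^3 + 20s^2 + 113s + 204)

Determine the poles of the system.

The poles are the roots of the denominator s^3 + 20s^2 + 113s + 204 = 0.
Trying s = -12: the polynomial evaluates to 0, so (s + 12) is a factor.
Dividing out leaves s^2 + 8s + 17 = 0.
The quadratic formula then gives s = -4 ± 1j.

s = -4 ± j, -12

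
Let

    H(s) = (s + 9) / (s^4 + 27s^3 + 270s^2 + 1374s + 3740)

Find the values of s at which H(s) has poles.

The poles are the roots of the denominator s^4 + 27s^3 + 270s^2 + 1374s + 3740 = 0.
Trying s = -10: the polynomial evaluates to 0, so (s + 10) is a factor.
Dividing out leaves s^3 + 17s^2 + 100s + 374 = 0.
This factors further as (s^2 + 6s + 34)(s + 11) = 0.

s = -3 + 5j, -3 - 5j, -10, -11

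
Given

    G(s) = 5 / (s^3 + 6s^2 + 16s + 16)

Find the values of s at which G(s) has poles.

The poles are the roots of the denominator s^3 + 6s^2 + 16s + 16 = 0.
Trying s = -2: the polynomial evaluates to 0, so (s + 2) is a factor.
Dividing out leaves s^2 + 4s + 8 = 0.
The quadratic formula then gives s = -2 ± 2j.

s = -2 + 2j, -2 - 2j, -2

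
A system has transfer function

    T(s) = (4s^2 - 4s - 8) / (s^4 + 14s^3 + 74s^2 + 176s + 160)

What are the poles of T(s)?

The poles are the roots of the denominator s^4 + 14s^3 + 74s^2 + 176s + 160 = 0.
Trying s = -4: the polynomial evaluates to 0, so (s + 4) is a factor.
Dividing out leaves s^3 + 10s^2 + 34s + 40 = 0.
This factors further as (s^2 + 6s + 10)(s + 4) = 0.

s = -3 + j, -3 - j, -4, -4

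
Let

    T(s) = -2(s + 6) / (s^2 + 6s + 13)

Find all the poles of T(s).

s = -3 + 2j, -3 - 2j

The poles are the roots of the denominator s^2 + 6s + 13 = 0.
Using the quadratic formula: s = (-6 ± √(-16))/2 = -3 ± 2j.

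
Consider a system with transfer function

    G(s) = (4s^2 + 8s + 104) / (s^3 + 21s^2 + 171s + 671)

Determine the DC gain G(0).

Set s = 0: G(0) = (104) / (671) = 104/671.

G(0) = 104/671 ≈ 0.1550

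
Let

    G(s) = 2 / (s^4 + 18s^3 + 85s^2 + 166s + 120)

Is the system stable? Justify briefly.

stable

The denominator s^4 + 18s^3 + 85s^2 + 166s + 120 factors as (s + 12)(s^2 + 4s + 5)(s + 2), giving poles at s = -12, -2 + j, -2 - j, -2.
Since all poles lie strictly in the left half-plane, the system is stable.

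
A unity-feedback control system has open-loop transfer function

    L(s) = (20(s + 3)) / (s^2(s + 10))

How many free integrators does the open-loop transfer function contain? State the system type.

The denominator has 2 factors of s at the origin (free integrators), so this is a Type 2 system.

Type 2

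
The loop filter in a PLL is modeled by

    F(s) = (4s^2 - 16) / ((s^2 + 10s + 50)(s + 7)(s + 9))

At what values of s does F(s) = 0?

Set the numerator to zero: 4s^2 - 16 = 0, i.e. 4·(s^2 - 4) = 0.
Factoring: (s + 2)(s - 2) = 0.

s = -2, 2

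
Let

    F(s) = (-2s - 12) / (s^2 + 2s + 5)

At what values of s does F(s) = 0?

Set the numerator to zero: -2s - 12 = 0, i.e. -2·(s + 6) = 0.
So s = -6.

s = -6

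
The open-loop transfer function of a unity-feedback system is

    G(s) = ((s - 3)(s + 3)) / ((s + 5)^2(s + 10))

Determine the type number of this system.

The denominator has no factor of s at the origin — no free integrator — so this is a Type 0 system.

Type 0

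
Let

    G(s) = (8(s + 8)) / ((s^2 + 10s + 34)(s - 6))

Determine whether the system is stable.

The poles can be read from the denominator factors: s = -5 ± 3j, 6.
Since the pole(s) at s = 6 lie in the right half-plane, the system is unstable.

unstable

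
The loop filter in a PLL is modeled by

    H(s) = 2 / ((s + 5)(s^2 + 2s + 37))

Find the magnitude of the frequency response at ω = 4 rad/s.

|H(j4)| ≈ 0.01390

Substitute s = j4: numerator = 2, denominator = 73 + j124.
|H(j4)| = |2| / |73 + j124| = 2 / 143.89 ≈ 0.01390.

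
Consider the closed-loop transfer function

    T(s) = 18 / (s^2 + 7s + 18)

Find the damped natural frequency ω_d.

ω_d ≈ 2.398 rad/s

Comparing s^2 + 7s + 18 to s^2 + 2ζωₙs + ωₙ²: ωₙ = √18 ≈ 4.243 rad/s and ζ = 7/(2·√18) ≈ 0.8250.
ζωₙ = 7/2 = 3.5, so ω_d = ωₙ√(1−ζ²) = √(ωₙ² − (ζωₙ)²) = √(18 − 3.5²) = √5.75 ≈ 2.398 rad/s.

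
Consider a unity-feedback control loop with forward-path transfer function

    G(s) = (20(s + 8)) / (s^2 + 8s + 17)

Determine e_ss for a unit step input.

e_ss = 0.09605

G(s) has no poles at the origin.
This is a Type 0 system. Kp = lim_{s→0} G(s) = 160/17.
e_ss = 1/(1 + Kp) = 1/(1 + 160/17) = 17/177 ≈ 0.09605.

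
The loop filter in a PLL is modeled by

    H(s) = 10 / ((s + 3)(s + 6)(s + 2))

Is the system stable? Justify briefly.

The poles can be read from the denominator factors: s = -3, -6, -2.
Since all poles lie strictly in the left half-plane, the system is stable.

stable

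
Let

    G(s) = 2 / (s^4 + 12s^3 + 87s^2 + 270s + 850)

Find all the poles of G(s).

s = -1 + 4j, -1 - 4j, -5 + 5j, -5 - 5j

The poles are the roots of the denominator s^4 + 12s^3 + 87s^2 + 270s + 850 = 0.
No real roots exist; factor into two real quadratics: (s^2 + 2s + 17)(s^2 + 10s + 50) = 0.
Each quadratic gives a conjugate pair via the quadratic formula.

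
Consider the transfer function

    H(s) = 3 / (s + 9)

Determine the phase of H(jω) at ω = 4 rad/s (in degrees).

∠H(j4) ≈ -23.96°

At s = j4: numerator = 3, denominator = 9 + j4.
∠H = ∠num − ∠den = 0° − (23.962°) = -23.96°.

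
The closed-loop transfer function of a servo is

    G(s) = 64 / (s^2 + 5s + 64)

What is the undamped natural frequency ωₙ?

Compare the denominator to the standard form s^2 + 2ζωₙs + ωₙ².
ωₙ² = 64, so ωₙ = 8 rad/s.

ωₙ = 8 rad/s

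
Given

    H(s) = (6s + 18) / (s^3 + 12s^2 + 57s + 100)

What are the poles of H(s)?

s = -4 ± 3j, -4

The poles are the roots of the denominator s^3 + 12s^2 + 57s + 100 = 0.
Trying s = -4: the polynomial evaluates to 0, so (s + 4) is a factor.
Dividing out leaves s^2 + 8s + 25 = 0.
The quadratic formula then gives s = -4 ± 3j.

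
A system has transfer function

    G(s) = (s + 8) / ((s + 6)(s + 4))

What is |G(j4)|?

Substitute s = j4: numerator = 8 + j4, denominator = 8 + j40.
|G(j4)| = |8 + j4| / |8 + j40| = 8.9443 / 40.792 ≈ 0.2193.

|G(j4)| ≈ 0.2193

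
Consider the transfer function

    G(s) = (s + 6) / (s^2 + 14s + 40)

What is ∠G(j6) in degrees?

At s = j6: numerator = 6 + j6, denominator = 4 + j84.
∠G = ∠num − ∠den = 45° − (87.274°) = -42.27°.

∠G(j6) ≈ -42.27°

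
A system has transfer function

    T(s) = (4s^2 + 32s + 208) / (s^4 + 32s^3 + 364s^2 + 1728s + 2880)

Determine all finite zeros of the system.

Set the numerator to zero: 4s^2 + 32s + 208 = 0, i.e. 4·(s^2 + 8s + 52) = 0.
Factoring: (s^2 + 8s + 52) = 0.

s = -4 ± 6j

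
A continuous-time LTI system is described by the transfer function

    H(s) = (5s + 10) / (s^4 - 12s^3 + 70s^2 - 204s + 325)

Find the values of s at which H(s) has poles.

The poles are the roots of the denominator s^4 - 12s^3 + 70s^2 - 204s + 325 = 0.
No real roots exist; factor into two real quadratics: (s^2 - 8s + 25)(s^2 - 4s + 13) = 0.
Each quadratic gives a conjugate pair via the quadratic formula.

s = 4 ± 3j, 2 ± 3j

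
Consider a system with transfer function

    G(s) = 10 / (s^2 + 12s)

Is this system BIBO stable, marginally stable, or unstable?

The denominator s^2 + 12s factors as s(s + 12), giving poles at s = 0, -12.
Since the simple pole(s) at s = 0 lie on the jω-axis with none in the right half-plane, the system is marginally stable.

marginally stable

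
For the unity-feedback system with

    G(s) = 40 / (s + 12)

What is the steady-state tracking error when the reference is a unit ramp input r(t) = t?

e_ss = ∞

G(s) has no poles at the origin.
This is a Type 0 system; Kv = lim_{s→0} s·G(s) = 0, so the steady-state error for a ramp input is infinite.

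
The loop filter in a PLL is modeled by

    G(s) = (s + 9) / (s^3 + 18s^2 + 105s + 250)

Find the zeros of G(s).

Set the numerator to zero: s + 9 = 0.
So s = -9.

s = -9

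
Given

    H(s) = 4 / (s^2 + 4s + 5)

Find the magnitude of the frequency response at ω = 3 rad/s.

Substitute s = j3: numerator = 4, denominator = -4 + j12.
|H(j3)| = |4| / |-4 + j12| = 4 / 12.649 ≈ 0.3162.

|H(j3)| ≈ 0.3162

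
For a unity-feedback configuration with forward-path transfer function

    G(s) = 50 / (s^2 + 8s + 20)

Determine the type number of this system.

Type 0

The denominator has no factor of s at the origin — no free integrator — so this is a Type 0 system.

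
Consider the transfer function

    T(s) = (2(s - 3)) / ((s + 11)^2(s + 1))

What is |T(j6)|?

|T(j6)| ≈ 0.01405

Substitute s = j6: numerator = -6 + j12, denominator = -707 + j642.
|T(j6)| = |-6 + j12| / |-707 + j642| = 13.416 / 954.99 ≈ 0.01405.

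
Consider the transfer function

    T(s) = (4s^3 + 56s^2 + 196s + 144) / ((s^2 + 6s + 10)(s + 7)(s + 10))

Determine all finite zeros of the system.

Set the numerator to zero: 4s^3 + 56s^2 + 196s + 144 = 0, i.e. 4·(s^3 + 14s^2 + 49s + 36) = 0.
Factoring: (s + 4)(s + 9)(s + 1) = 0.

s = -4, -9, -1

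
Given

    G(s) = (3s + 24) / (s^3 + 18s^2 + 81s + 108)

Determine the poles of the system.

The poles are the roots of the denominator s^3 + 18s^2 + 81s + 108 = 0.
Trying s = -3: the polynomial evaluates to 0, so (s + 3) is a factor.
Dividing out leaves s^2 + 15s + 36 = 0.
Factoring the quadratic: (s + 3)(s + 12) = 0.

s = -3, -3, -12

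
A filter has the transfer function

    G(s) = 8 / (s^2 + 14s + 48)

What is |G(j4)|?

|G(j4)| ≈ 0.1240

Substitute s = j4: numerator = 8, denominator = 32 + j56.
|G(j4)| = |8| / |32 + j56| = 8 / 64.498 ≈ 0.1240.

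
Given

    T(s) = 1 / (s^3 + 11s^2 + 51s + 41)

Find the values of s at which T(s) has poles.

s = -5 + 4j, -5 - 4j, -1

The poles are the roots of the denominator s^3 + 11s^2 + 51s + 41 = 0.
Trying s = -1: the polynomial evaluates to 0, so (s + 1) is a factor.
Dividing out leaves s^2 + 10s + 41 = 0.
The quadratic formula then gives s = -5 ± 4j.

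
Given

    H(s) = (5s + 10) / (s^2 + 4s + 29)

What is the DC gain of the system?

Set s = 0: H(0) = (10) / (29) = 10/29.

H(0) = 10/29 ≈ 0.3448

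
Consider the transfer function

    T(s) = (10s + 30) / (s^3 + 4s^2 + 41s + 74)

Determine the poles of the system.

The poles are the roots of the denominator s^3 + 4s^2 + 41s + 74 = 0.
Trying s = -2: the polynomial evaluates to 0, so (s + 2) is a factor.
Dividing out leaves s^2 + 2s + 37 = 0.
The quadratic formula then gives s = -1 ± 6j.

s = -1 ± 6j, -2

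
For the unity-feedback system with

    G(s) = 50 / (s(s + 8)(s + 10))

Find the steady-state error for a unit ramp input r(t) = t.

e_ss = 1.600

G(s) has one pole at the origin.
This is a Type 1 system. Kv = lim_{s→0} s·G(s) = 50/80 = 5/8.
e_ss = 1/Kv = 1/(5/8) = 8/5 ≈ 1.600.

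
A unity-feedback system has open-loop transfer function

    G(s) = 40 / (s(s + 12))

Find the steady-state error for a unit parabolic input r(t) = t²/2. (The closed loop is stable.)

e_ss = ∞

G(s) has one pole at the origin.
This is a Type 1 system; Ka = lim_{s→0} s^2·G(s) = 0, so the steady-state error for a parabola input is infinite.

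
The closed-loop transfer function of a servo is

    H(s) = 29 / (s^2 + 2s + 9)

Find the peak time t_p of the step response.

t_p ≈ 1.111 s

Comparing s^2 + 2s + 9 to s^2 + 2ζωₙs + ωₙ²: ωₙ = 3 rad/s and ζ = 2/(2·3) ≈ 0.3333.
ζωₙ = 2/2 = 1, so ω_d = ωₙ√(1−ζ²) = √(ωₙ² − (ζωₙ)²) = √(9 − 1²) = √8 ≈ 2.828 rad/s.
t_p = π/ω_d = π/2.828 ≈ 1.111 s.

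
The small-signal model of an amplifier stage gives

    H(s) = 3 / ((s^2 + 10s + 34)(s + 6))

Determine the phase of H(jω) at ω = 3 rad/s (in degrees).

At s = j3: numerator = 3, denominator = 60 + j255.
∠H = ∠num − ∠den = 0° − (76.759°) = -76.76°.

∠H(j3) ≈ -76.76°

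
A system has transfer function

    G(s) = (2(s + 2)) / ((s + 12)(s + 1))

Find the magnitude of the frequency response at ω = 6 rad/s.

Substitute s = j6: numerator = 4 + j12, denominator = -24 + j78.
|G(j6)| = |4 + j12| / |-24 + j78| = 12.649 / 81.609 ≈ 0.1550.

|G(j6)| ≈ 0.1550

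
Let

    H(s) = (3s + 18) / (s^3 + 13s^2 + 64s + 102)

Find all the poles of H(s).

The poles are the roots of the denominator s^3 + 13s^2 + 64s + 102 = 0.
Trying s = -3: the polynomial evaluates to 0, so (s + 3) is a factor.
Dividing out leaves s^2 + 10s + 34 = 0.
The quadratic formula then gives s = -5 ± 3j.

s = -5 ± 3j, -3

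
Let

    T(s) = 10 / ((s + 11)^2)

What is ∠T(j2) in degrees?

∠T(j2) ≈ -20.61°

At s = j2: numerator = 10, denominator = 117 + j44.
∠T = ∠num − ∠den = 0° − (20.610°) = -20.61°.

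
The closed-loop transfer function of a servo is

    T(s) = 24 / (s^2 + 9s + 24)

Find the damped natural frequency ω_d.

ω_d ≈ 1.936 rad/s

Comparing s^2 + 9s + 24 to s^2 + 2ζωₙs + ωₙ²: ωₙ = √24 ≈ 4.899 rad/s and ζ = 9/(2·√24) ≈ 0.9186.
ζωₙ = 9/2 = 4.5, so ω_d = ωₙ√(1−ζ²) = √(ωₙ² − (ζωₙ)²) = √(24 − 4.5²) = √3.75 ≈ 1.936 rad/s.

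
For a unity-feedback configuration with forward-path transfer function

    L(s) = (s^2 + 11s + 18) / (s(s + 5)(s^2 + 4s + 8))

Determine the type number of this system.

The denominator has 1 factor of s at the origin (free integrator), so this is a Type 1 system.

Type 1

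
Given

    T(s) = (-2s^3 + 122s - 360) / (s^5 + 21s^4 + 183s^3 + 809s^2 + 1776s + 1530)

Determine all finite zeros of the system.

s = 4, 5, -9

Set the numerator to zero: -2s^3 + 122s - 360 = 0, i.e. -2·(s^3 - 61s + 180) = 0.
Factoring: (s - 4)(s - 5)(s + 9) = 0.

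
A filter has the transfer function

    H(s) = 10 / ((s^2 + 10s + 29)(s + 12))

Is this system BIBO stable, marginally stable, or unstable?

The poles can be read from the denominator factors: s = -5 ± 2j, -12.
Since all poles lie strictly in the left half-plane, the system is stable.

stable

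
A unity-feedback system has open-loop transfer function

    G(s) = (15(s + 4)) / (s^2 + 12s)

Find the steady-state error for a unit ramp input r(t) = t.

e_ss = 0.2000

G(s) has one pole at the origin.
This is a Type 1 system. Kv = lim_{s→0} s·G(s) = 60/12 = 5.
e_ss = 1/Kv = 1/(5) = 1/5 ≈ 0.2000.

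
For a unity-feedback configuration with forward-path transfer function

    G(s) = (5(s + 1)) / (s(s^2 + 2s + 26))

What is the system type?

Type 1

The denominator has 1 factor of s at the origin (free integrator), so this is a Type 1 system.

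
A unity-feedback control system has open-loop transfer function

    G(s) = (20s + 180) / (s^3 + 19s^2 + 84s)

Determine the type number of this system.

Factor s from the denominator: s^3 + 19s^2 + 84s = s·(s^2 + 19s + 84).
There is 1 pole at the origin, so the system is Type 1.

Type 1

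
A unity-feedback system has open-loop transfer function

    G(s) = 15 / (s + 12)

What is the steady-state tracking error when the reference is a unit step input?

G(s) has no poles at the origin.
This is a Type 0 system. Kp = lim_{s→0} G(s) = 15/12 = 5/4.
e_ss = 1/(1 + Kp) = 1/(1 + 5/4) = 4/9 ≈ 0.4444.

e_ss = 0.4444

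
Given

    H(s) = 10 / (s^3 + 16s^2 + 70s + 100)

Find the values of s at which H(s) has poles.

s = -3 ± j, -10

The poles are the roots of the denominator s^3 + 16s^2 + 70s + 100 = 0.
Trying s = -10: the polynomial evaluates to 0, so (s + 10) is a factor.
Dividing out leaves s^2 + 6s + 10 = 0.
The quadratic formula then gives s = -3 ± 1j.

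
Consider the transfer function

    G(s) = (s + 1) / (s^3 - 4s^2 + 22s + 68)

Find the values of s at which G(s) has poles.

s = 3 ± 5j, -2

The poles are the roots of the denominator s^3 - 4s^2 + 22s + 68 = 0.
Trying s = -2: the polynomial evaluates to 0, so (s + 2) is a factor.
Dividing out leaves s^2 - 6s + 34 = 0.
The quadratic formula then gives s = 3 ± 5j.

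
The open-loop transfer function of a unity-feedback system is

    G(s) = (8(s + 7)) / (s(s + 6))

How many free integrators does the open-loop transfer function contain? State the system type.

The denominator has 1 factor of s at the origin (free integrator), so this is a Type 1 system.

Type 1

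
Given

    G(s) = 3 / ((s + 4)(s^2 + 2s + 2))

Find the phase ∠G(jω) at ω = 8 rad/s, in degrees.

At s = j8: numerator = 3, denominator = -376 - j432.
∠G = ∠num − ∠den = 0° − (-131.04°) = 131.0°.

∠G(j8) ≈ 131.0°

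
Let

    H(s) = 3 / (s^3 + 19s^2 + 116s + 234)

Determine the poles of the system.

The poles are the roots of the denominator s^3 + 19s^2 + 116s + 234 = 0.
Trying s = -9: the polynomial evaluates to 0, so (s + 9) is a factor.
Dividing out leaves s^2 + 10s + 26 = 0.
The quadratic formula then gives s = -5 ± 1j.

s = -5 ± j, -9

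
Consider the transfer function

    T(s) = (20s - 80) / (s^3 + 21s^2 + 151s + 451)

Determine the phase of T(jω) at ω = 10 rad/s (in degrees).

∠T(j10) ≈ -51.01°

At s = j10: numerator = -80 + j200, denominator = -1649 + j510.
∠T = ∠num − ∠den = 111.80° − (162.81°) = -51.01°.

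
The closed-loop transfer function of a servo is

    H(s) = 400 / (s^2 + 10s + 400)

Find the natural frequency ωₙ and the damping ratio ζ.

ωₙ = 20 rad/s, ζ = 0.25

Compare the denominator to the standard form s^2 + 2ζωₙs + ωₙ².
ωₙ² = 400, so ωₙ = 20 rad/s.
2ζωₙ = 10, so ζ = 10/(2·20) = 0.25.
With ζ = 0.25 the response is underdamped.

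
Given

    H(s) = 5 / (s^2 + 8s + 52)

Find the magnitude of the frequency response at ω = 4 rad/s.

|H(j4)| ≈ 0.1038

Substitute s = j4: numerator = 5, denominator = 36 + j32.
|H(j4)| = |5| / |36 + j32| = 5 / 48.166 ≈ 0.1038.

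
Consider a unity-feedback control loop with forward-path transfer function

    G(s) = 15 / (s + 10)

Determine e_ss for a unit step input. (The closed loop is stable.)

e_ss = 0.4000

G(s) has no poles at the origin.
This is a Type 0 system. Kp = lim_{s→0} G(s) = 15/10 = 3/2.
e_ss = 1/(1 + Kp) = 1/(1 + 3/2) = 2/5 ≈ 0.4000.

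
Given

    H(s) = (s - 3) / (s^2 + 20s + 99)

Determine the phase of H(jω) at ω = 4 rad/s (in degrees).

∠H(j4) ≈ 82.92°

At s = j4: numerator = -3 + j4, denominator = 83 + j80.
∠H = ∠num − ∠den = 126.87° − (43.946°) = 82.92°.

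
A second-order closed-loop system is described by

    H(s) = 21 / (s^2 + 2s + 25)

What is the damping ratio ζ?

Compare the denominator to the standard form s^2 + 2ζωₙs + ωₙ².
ωₙ² = 25, so ωₙ = 5 rad/s.
2ζωₙ = 2, so ζ = 2/(2·5) = 0.2.

ζ = 0.2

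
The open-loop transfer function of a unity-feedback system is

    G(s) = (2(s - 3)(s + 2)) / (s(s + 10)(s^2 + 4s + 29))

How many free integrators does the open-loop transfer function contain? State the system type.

The denominator has 1 factor of s at the origin (free integrator), so this is a Type 1 system.

Type 1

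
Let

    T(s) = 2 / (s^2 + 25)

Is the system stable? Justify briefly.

marginally stable

The poles can be read from the denominator factors: s = ±5j.
Since the simple pole(s) at s = ±5j lie on the jω-axis with none in the right half-plane, the system is marginally stable.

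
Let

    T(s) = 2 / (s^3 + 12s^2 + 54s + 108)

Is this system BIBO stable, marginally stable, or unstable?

stable

The denominator s^3 + 12s^2 + 54s + 108 factors as (s^2 + 6s + 18)(s + 6), giving poles at s = -3 ± 3j, -6.
Since all poles lie strictly in the left half-plane, the system is stable.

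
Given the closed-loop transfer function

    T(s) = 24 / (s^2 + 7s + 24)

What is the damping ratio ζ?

ζ ≈ 0.7144

Compare the denominator to the standard form s^2 + 2ζωₙs + ωₙ².
ωₙ² = 24, so ωₙ = √24 ≈ 4.899 rad/s.
2ζωₙ = 7, so ζ = 7/(2·√24) ≈ 0.7144.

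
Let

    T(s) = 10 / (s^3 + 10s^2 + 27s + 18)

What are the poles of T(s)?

The poles are the roots of the denominator s^3 + 10s^2 + 27s + 18 = 0.
Trying s = -3: the polynomial evaluates to 0, so (s + 3) is a factor.
Dividing out leaves s^2 + 7s + 6 = 0.
Factoring the quadratic: (s + 1)(s + 6) = 0.

s = -3, -1, -6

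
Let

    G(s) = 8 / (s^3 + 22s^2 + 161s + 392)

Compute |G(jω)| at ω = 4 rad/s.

Substitute s = j4: numerator = 8, denominator = 40 + j580.
|G(j4)| = |8| / |40 + j580| = 8 / 581.38 ≈ 0.01376.

|G(j4)| ≈ 0.01376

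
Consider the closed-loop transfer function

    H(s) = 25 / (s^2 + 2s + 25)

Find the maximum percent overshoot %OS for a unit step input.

%OS ≈ 52.7%

Comparing s^2 + 2s + 25 to s^2 + 2ζωₙs + ωₙ²: ωₙ = 5 rad/s and ζ = 2/(2·5) = 0.2.
%OS = 100·exp(−πζ/√(1−ζ²)) = 100·exp(−π·0.2/√(1−0.2²)) ≈ 52.7%.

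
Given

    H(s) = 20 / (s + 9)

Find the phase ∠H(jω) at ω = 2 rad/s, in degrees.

At s = j2: numerator = 20, denominator = 9 + j2.
∠H = ∠num − ∠den = 0° − (12.529°) = -12.53°.

∠H(j2) ≈ -12.53°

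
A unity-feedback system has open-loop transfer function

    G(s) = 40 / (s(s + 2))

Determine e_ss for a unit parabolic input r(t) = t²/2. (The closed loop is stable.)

e_ss = ∞

G(s) has one pole at the origin.
This is a Type 1 system; Ka = lim_{s→0} s^2·G(s) = 0, so the steady-state error for a parabola input is infinite.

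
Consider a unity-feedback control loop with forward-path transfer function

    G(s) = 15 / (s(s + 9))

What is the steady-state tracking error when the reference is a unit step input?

G(s) has one pole at the origin.
This is a Type 1 system; for a step input the steady-state error is zero.

e_ss = 0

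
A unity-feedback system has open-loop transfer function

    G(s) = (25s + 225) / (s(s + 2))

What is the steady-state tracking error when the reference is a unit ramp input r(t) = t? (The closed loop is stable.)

G(s) has one pole at the origin.
This is a Type 1 system. Kv = lim_{s→0} s·G(s) = 225/2.
e_ss = 1/Kv = 1/(225/2) = 2/225 ≈ 0.008889.

e_ss = 0.008889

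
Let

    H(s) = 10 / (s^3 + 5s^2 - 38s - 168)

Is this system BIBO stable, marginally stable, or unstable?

unstable

The denominator s^3 + 5s^2 - 38s - 168 factors as (s + 4)(s - 6)(s + 7), giving poles at s = -4, 6, -7.
Since the pole(s) at s = 6 lie in the right half-plane, the system is unstable.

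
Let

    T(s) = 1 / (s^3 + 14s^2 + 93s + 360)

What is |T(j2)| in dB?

|T(j2)|_dB ≈ -50.9 dB

Substitute s = j2: numerator = 1, denominator = 304 + j178.
|T(j2)| = |1| / |304 + j178| = 1 / 352.28 ≈ 0.002839.
In decibels: 20·log₁₀(0.002839) ≈ -50.9 dB.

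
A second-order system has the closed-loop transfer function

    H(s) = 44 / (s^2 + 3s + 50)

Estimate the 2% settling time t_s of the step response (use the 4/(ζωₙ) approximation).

t_s ≈ 2.667 s

Comparing s^2 + 3s + 50 to s^2 + 2ζωₙs + ωₙ²: ωₙ = √50 ≈ 7.071 rad/s and ζ = 3/(2·√50) ≈ 0.2121.
ζωₙ = 3/2 = 1.5, so t_s ≈ 4/(ζωₙ) = 4/1.5 ≈ 2.667 s.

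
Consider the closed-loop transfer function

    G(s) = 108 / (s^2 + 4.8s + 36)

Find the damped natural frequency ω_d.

Comparing s^2 + 4.8s + 36 to s^2 + 2ζωₙs + ωₙ²: ωₙ = 6 rad/s and ζ = 4.8/(2·6) = 0.4.
ζωₙ = 4.8/2 = 2.4, so ω_d = ωₙ√(1−ζ²) = √(ωₙ² − (ζωₙ)²) = √(36 − 2.4²) = √30.24 ≈ 5.499 rad/s.

ω_d ≈ 5.499 rad/s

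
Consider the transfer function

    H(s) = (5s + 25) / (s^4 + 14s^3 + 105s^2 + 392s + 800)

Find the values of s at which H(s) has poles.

s = -3 ± 4j, -4 ± 4j

The poles are the roots of the denominator s^4 + 14s^3 + 105s^2 + 392s + 800 = 0.
No real roots exist; factor into two real quadratics: (s^2 + 6s + 25)(s^2 + 8s + 32) = 0.
Each quadratic gives a conjugate pair via the quadratic formula.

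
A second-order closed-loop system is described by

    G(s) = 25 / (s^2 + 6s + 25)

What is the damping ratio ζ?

ζ = 0.6

Compare the denominator to the standard form s^2 + 2ζωₙs + ωₙ².
ωₙ² = 25, so ωₙ = 5 rad/s.
2ζωₙ = 6, so ζ = 6/(2·5) = 0.6.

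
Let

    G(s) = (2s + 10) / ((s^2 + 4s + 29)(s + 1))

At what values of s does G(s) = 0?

Set the numerator to zero: 2s + 10 = 0, i.e. 2·(s + 5) = 0.
So s = -5.

s = -5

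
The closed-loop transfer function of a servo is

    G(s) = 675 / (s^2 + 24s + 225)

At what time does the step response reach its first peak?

t_p ≈ 0.3491 s

Comparing s^2 + 24s + 225 to s^2 + 2ζωₙs + ωₙ²: ωₙ = 15 rad/s and ζ = 24/(2·15) = 0.8.
ζωₙ = 24/2 = 12, so ω_d = ωₙ√(1−ζ²) = √(ωₙ² − (ζωₙ)²) = √(225 − 12²) = √81 = 9 rad/s.
t_p = π/ω_d = π/9 ≈ 0.3491 s.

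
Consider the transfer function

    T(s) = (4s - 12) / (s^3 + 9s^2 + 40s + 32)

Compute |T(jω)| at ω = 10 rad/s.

|T(j10)| ≈ 0.03958

Substitute s = j10: numerator = -12 + j40, denominator = -868 - j600.
|T(j10)| = |-12 + j40| / |-868 - j600| = 41.761 / 1055.2 ≈ 0.03958.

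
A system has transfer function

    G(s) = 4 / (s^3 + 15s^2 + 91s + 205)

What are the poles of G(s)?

s = -5, -5 ± 4j

The poles are the roots of the denominator s^3 + 15s^2 + 91s + 205 = 0.
Trying s = -5: the polynomial evaluates to 0, so (s + 5) is a factor.
Dividing out leaves s^2 + 10s + 41 = 0.
The quadratic formula then gives s = -5 ± 4j.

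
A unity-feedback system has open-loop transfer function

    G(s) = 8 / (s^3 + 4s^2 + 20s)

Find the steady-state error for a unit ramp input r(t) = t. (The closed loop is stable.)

G(s) has one pole at the origin.
This is a Type 1 system. Kv = lim_{s→0} s·G(s) = 8/20 = 2/5.
e_ss = 1/Kv = 1/(2/5) = 5/2 ≈ 2.500.

e_ss = 2.500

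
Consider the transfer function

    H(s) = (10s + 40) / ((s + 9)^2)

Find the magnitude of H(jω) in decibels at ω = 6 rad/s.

Substitute s = j6: numerator = 40 + j60, denominator = 45 + j108.
|H(j6)| = |40 + j60| / |45 + j108| = 72.111 / 117 ≈ 0.6163.
In decibels: 20·log₁₀(0.6163) ≈ -4.20 dB.

|H(j6)|_dB ≈ -4.20 dB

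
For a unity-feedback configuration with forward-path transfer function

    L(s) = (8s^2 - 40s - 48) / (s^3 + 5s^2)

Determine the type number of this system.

Factor s from the denominator: s^3 + 5s^2 = s^2·(s + 5).
There are 2 poles at the origin, so the system is Type 2.

Type 2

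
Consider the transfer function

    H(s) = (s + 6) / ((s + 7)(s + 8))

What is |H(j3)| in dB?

|H(j3)|_dB ≈ -19.7 dB

Substitute s = j3: numerator = 6 + j3, denominator = 47 + j45.
|H(j3)| = |6 + j3| / |47 + j45| = 6.7082 / 65.069 ≈ 0.1031.
In decibels: 20·log₁₀(0.1031) ≈ -19.7 dB.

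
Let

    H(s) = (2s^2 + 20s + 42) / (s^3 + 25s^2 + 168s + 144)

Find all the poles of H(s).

s = -12, -1, -12

The poles are the roots of the denominator s^3 + 25s^2 + 168s + 144 = 0.
Trying s = -12: the polynomial evaluates to 0, so (s + 12) is a factor.
Dividing out leaves s^2 + 13s + 12 = 0.
Factoring the quadratic: (s + 1)(s + 12) = 0.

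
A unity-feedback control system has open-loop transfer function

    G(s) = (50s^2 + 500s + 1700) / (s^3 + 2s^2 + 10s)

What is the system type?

Factor s from the denominator: s^3 + 2s^2 + 10s = s·(s^2 + 2s + 10).
There is 1 pole at the origin, so the system is Type 1.

Type 1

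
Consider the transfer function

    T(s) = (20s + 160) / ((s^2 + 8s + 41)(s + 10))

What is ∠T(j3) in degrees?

At s = j3: numerator = 160 + j60, denominator = 248 + j336.
∠T = ∠num − ∠den = 20.556° − (53.569°) = -33.01°.

∠T(j3) ≈ -33.01°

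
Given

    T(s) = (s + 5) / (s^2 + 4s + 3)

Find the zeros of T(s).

Set the numerator to zero: s + 5 = 0.
So s = -5.

s = -5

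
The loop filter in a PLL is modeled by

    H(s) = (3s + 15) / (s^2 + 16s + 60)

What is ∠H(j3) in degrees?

At s = j3: numerator = 15 + j9, denominator = 51 + j48.
∠H = ∠num − ∠den = 30.964° − (43.264°) = -12.30°.

∠H(j3) ≈ -12.30°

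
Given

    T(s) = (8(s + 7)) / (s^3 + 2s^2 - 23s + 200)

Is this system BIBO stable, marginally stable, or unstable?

unstable

The denominator s^3 + 2s^2 - 23s + 200 factors as (s + 8)(s^2 - 6s + 25), giving poles at s = -8, 3 + 4j, 3 - 4j.
Since the pole(s) at s = 3 + 4j, 3 - 4j lie in the right half-plane, the system is unstable.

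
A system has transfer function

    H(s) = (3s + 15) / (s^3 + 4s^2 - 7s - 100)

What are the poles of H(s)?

s = -4 + 3j, -4 - 3j, 4

The poles are the roots of the denominator s^3 + 4s^2 - 7s - 100 = 0.
Trying s = 4: the polynomial evaluates to 0, so (s - 4) is a factor.
Dividing out leaves s^2 + 8s + 25 = 0.
The quadratic formula then gives s = -4 ± 3j.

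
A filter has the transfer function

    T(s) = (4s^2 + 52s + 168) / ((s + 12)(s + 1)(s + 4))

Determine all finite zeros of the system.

Set the numerator to zero: 4s^2 + 52s + 168 = 0, i.e. 4·(s^2 + 13s + 42) = 0.
Factoring: (s + 7)(s + 6) = 0.

s = -7, -6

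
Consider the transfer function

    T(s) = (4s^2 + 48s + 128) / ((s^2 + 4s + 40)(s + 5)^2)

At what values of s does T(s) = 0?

s = -4, -8

Set the numerator to zero: 4s^2 + 48s + 128 = 0, i.e. 4·(s^2 + 12s + 32) = 0.
Factoring: (s + 4)(s + 8) = 0.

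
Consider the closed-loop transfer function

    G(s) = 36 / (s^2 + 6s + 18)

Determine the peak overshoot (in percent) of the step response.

Comparing s^2 + 6s + 18 to s^2 + 2ζωₙs + ωₙ²: ωₙ = √18 ≈ 4.243 rad/s and ζ = 6/(2·√18) ≈ 0.7071.
%OS = 100·exp(−πζ/√(1−ζ²)) = 100·exp(−π·0.7071/√(1−0.7071²)) ≈ 4.32%.

%OS ≈ 4.32%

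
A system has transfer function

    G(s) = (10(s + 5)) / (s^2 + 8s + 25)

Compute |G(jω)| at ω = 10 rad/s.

|G(j10)| ≈ 1.020

Substitute s = j10: numerator = 50 + j100, denominator = -75 + j80.
|G(j10)| = |50 + j100| / |-75 + j80| = 111.80 / 109.66 ≈ 1.020.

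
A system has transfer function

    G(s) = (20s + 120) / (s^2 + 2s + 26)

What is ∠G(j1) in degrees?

At s = j1: numerator = 120 + j20, denominator = 25 + j2.
∠G = ∠num − ∠den = 9.4623° − (4.5739°) = 4.888°.

∠G(j1) ≈ 4.888°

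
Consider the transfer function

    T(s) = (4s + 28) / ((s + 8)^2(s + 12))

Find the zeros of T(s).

s = -7

Set the numerator to zero: 4s + 28 = 0, i.e. 4·(s + 7) = 0.
So s = -7.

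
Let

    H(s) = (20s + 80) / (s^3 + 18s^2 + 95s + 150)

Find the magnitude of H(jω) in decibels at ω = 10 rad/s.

Substitute s = j10: numerator = 80 + j200, denominator = -1650 - j50.
|H(j10)| = |80 + j200| / |-1650 - j50| = 215.41 / 1650.8 ≈ 0.1305.
In decibels: 20·log₁₀(0.1305) ≈ -17.7 dB.

|H(j10)|_dB ≈ -17.7 dB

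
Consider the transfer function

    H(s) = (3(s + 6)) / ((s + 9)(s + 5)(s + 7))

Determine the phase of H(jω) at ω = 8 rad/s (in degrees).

∠H(j8) ≈ -95.31°

At s = j8: numerator = 18 + j24, denominator = -1029 + j632.
∠H = ∠num − ∠den = 53.130° − (148.44°) = -95.31°.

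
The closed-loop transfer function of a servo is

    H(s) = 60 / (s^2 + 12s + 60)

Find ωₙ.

ωₙ ≈ 7.746 rad/s

Compare the denominator to the standard form s^2 + 2ζωₙs + ωₙ².
ωₙ² = 60, so ωₙ = √60 ≈ 7.746 rad/s.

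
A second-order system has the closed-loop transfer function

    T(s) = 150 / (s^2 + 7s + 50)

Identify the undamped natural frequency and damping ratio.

ωₙ ≈ 7.071 rad/s, ζ ≈ 0.4950

Compare the denominator to the standard form s^2 + 2ζωₙs + ωₙ².
ωₙ² = 50, so ωₙ = √50 ≈ 7.071 rad/s.
2ζωₙ = 7, so ζ = 7/(2·√50) ≈ 0.4950.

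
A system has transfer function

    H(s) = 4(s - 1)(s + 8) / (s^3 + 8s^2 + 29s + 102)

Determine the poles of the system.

The poles are the roots of the denominator s^3 + 8s^2 + 29s + 102 = 0.
Trying s = -6: the polynomial evaluates to 0, so (s + 6) is a factor.
Dividing out leaves s^2 + 2s + 17 = 0.
The quadratic formula then gives s = -1 ± 4j.

s = -1 ± 4j, -6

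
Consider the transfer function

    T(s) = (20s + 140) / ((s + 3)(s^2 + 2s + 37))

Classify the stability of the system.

The poles can be read from the denominator factors: s = -3, -1 + 6j, -1 - 6j.
Since all poles lie strictly in the left half-plane, the system is stable.

stable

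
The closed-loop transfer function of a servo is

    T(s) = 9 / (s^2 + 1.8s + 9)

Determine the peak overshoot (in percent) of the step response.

Comparing s^2 + 1.8s + 9 to s^2 + 2ζωₙs + ωₙ²: ωₙ = 3 rad/s and ζ = 1.8/(2·3) = 0.3.
%OS = 100·exp(−πζ/√(1−ζ²)) = 100·exp(−π·0.3/√(1−0.3²)) ≈ 37.2%.

%OS ≈ 37.2%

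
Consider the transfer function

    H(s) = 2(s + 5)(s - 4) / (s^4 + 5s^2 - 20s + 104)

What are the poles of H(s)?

The poles are the roots of the denominator s^4 + 5s^2 - 20s + 104 = 0.
No real roots exist; factor into two real quadratics: (s^2 + 4s + 13)(s^2 - 4s + 8) = 0.
Each quadratic gives a conjugate pair via the quadratic formula.

s = -2 ± 3j, 2 ± 2j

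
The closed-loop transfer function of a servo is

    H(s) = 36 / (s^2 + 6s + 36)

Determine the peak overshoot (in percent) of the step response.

%OS ≈ 16.3%

Comparing s^2 + 6s + 36 to s^2 + 2ζωₙs + ωₙ²: ωₙ = 6 rad/s and ζ = 6/(2·6) = 0.5.
%OS = 100·exp(−πζ/√(1−ζ²)) = 100·exp(−π·0.5/√(1−0.5²)) ≈ 16.3%.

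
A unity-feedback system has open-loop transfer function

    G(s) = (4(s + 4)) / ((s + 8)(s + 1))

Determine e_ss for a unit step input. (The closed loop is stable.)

e_ss = 0.3333

G(s) has no poles at the origin.
This is a Type 0 system. Kp = lim_{s→0} G(s) = 16/8 = 2.
e_ss = 1/(1 + Kp) = 1/(1 + 2) = 1/3 ≈ 0.3333.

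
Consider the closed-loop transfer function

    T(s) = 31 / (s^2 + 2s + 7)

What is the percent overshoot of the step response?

%OS ≈ 27.7%

Comparing s^2 + 2s + 7 to s^2 + 2ζωₙs + ωₙ²: ωₙ = √7 ≈ 2.646 rad/s and ζ = 2/(2·√7) ≈ 0.3780.
%OS = 100·exp(−πζ/√(1−ζ²)) = 100·exp(−π·0.3780/√(1−0.3780²)) ≈ 27.7%.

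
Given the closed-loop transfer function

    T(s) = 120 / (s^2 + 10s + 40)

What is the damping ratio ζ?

ζ ≈ 0.7906

Compare the denominator to the standard form s^2 + 2ζωₙs + ωₙ².
ωₙ² = 40, so ωₙ = √40 ≈ 6.325 rad/s.
2ζωₙ = 10, so ζ = 10/(2·√40) ≈ 0.7906.
With ζ = 0.7906 the response is underdamped.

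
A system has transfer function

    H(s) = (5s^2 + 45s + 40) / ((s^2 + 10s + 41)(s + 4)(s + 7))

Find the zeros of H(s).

Set the numerator to zero: 5s^2 + 45s + 40 = 0, i.e. 5·(s^2 + 9s + 8) = 0.
Factoring: (s + 8)(s + 1) = 0.

s = -8, -1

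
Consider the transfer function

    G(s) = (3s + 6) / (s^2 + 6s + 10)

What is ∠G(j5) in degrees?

∠G(j5) ≈ -48.37°

At s = j5: numerator = 6 + j15, denominator = -15 + j30.
∠G = ∠num − ∠den = 68.199° − (116.57°) = -48.37°.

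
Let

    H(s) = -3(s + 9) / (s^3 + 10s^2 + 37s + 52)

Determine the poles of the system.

The poles are the roots of the denominator s^3 + 10s^2 + 37s + 52 = 0.
Trying s = -4: the polynomial evaluates to 0, so (s + 4) is a factor.
Dividing out leaves s^2 + 6s + 13 = 0.
The quadratic formula then gives s = -3 ± 2j.

s = -3 + 2j, -3 - 2j, -4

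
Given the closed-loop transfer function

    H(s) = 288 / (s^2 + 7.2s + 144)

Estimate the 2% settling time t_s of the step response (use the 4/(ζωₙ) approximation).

Comparing s^2 + 7.2s + 144 to s^2 + 2ζωₙs + ωₙ²: ωₙ = 12 rad/s and ζ = 7.2/(2·12) = 0.3.
ζωₙ = 7.2/2 = 3.6, so t_s ≈ 4/(ζωₙ) = 4/3.6 ≈ 1.111 s.

t_s ≈ 1.111 s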